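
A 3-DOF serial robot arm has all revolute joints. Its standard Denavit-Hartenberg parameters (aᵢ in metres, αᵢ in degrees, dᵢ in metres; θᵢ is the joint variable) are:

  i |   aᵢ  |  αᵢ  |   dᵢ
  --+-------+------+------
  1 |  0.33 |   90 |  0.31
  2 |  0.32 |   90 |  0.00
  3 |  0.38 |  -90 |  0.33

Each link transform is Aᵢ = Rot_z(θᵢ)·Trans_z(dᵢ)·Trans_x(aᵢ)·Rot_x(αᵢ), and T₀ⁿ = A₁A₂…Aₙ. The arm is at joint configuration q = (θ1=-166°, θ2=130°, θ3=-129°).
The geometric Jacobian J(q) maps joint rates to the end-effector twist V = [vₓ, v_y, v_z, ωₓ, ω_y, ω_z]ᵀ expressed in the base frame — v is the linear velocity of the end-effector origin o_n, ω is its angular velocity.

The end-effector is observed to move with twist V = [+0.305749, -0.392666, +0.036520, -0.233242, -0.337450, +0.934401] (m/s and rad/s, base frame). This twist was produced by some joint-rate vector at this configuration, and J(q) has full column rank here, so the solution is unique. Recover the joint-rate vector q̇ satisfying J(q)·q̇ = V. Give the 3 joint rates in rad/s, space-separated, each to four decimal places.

o_n = [-0.4436, -0.4150, 0.5841]
J₁: ẑ×o_n = [0.4150, -0.4436, 0.0000], ω = ẑ
J2: z=[-0.2419, 0.9703, 0.0000] o=[-0.3202, -0.0798, 0.3100] → [0.2659, 0.0663, 0.2008, -0.2419, 0.9703, 0.0000]
J3: z=[-0.7433, -0.1853, 0.6428] o=[-0.1206, -0.0301, 0.5551] → [0.2420, -0.1861, 0.2262, -0.7433, -0.1853, 0.6428]
q̇ = J⁺·V = [0.6760, -0.2710, 0.4020]

0.6760 -0.2710 0.4020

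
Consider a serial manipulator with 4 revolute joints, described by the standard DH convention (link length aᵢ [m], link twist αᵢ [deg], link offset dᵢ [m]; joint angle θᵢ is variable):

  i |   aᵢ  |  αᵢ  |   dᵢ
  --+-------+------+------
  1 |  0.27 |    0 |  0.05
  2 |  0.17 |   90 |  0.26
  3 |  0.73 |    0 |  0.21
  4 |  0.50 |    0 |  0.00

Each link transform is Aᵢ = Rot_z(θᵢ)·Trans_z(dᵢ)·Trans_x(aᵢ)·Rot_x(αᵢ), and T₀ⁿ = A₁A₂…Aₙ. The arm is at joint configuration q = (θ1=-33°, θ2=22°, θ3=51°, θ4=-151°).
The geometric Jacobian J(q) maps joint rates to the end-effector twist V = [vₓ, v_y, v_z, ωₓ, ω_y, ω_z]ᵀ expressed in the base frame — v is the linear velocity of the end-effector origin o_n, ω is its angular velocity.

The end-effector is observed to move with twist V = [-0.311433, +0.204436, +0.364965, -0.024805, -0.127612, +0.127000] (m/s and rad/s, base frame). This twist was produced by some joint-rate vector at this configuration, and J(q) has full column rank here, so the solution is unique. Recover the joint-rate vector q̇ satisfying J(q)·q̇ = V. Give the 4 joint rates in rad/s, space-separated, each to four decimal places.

o_n = [0.7190, -0.4567, 0.3849]
J₁: ẑ×o_n = [0.4567, 0.7190, -0.0000], ω = ẑ
J2: z=[0.0000, 0.0000, 1.0000] o=[0.2264, -0.1471, 0.0500] → [0.3097, 0.4925, -0.0000, 0.0000, 0.0000, 1.0000]
J3: z=[-0.1908, -0.9816, 0.0000] o=[0.3933, -0.1795, 0.3100] → [-0.0735, 0.0143, 0.3726, -0.1908, -0.9816, 0.0000]
J4: z=[-0.1908, -0.9816, 0.0000] o=[0.8042, -0.4733, 0.8773] → [0.4834, -0.0940, -0.0868, -0.1908, -0.9816, 0.0000]
q̇ = J⁺·V = [0.2890, -0.1620, 0.8190, -0.6890]

0.2890 -0.1620 0.8190 -0.6890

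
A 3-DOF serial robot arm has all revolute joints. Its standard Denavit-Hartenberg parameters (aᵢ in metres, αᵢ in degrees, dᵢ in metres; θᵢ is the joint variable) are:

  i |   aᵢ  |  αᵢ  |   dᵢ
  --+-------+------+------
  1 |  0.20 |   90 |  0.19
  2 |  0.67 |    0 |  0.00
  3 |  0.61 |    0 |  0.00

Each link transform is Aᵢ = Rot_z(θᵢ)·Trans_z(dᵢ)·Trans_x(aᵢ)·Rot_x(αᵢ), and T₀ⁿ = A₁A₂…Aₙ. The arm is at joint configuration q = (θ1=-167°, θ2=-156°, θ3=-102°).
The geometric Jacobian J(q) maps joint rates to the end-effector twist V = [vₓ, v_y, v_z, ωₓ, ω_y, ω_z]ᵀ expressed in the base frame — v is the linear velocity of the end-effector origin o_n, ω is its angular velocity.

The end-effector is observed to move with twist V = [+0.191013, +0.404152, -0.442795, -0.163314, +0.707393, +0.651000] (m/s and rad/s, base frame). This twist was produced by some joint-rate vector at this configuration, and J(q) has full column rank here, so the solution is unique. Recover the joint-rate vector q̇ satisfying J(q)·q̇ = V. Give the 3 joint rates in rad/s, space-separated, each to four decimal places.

0.6510 0.5730 0.1530

o_n = [0.5251, 0.1212, 0.5142]
J₁: ẑ×o_n = [-0.1212, 0.5251, 0.0000], ω = ẑ
J2: z=[-0.2250, 0.9744, 0.0000] o=[-0.1949, -0.0450, 0.1900] → [0.3158, 0.0729, -0.7389, -0.2250, 0.9744, 0.0000]
J3: z=[-0.2250, 0.9744, 0.0000] o=[0.4015, 0.0927, -0.0825] → [0.5814, 0.1342, -0.1268, -0.2250, 0.9744, 0.0000]
q̇ = J⁺·V = [0.6510, 0.5730, 0.1530]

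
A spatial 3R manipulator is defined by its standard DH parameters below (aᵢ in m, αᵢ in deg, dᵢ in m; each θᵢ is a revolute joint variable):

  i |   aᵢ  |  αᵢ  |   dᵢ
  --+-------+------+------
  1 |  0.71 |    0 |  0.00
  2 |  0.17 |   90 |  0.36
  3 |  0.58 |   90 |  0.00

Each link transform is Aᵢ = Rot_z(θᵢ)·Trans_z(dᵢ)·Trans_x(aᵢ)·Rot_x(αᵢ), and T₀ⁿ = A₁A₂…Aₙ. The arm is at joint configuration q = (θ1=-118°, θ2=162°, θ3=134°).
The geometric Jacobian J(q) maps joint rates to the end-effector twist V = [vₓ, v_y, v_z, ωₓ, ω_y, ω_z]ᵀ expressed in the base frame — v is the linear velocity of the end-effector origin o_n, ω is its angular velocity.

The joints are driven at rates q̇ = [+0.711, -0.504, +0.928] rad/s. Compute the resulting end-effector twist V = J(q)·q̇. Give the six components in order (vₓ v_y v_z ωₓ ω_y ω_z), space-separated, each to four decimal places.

0.2007 -0.5406 -0.3739 0.6446 -0.6675 0.2070

o_n = [-0.5009, -0.7887, 0.7772]
J₁: ẑ×o_n = [0.7887, -0.5009, 0.0000], ω = ẑ
J2: z=[0.0000, 0.0000, 1.0000] o=[-0.3333, -0.6269, 0.0000] → [0.1618, -0.1675, 0.0000, 0.0000, 0.0000, 1.0000]
J3: z=[0.6947, -0.7193, 0.0000] o=[-0.2110, -0.5088, 0.3600] → [-0.3001, -0.2898, -0.4029, 0.6947, -0.7193, 0.0000]
V = J·q̇ = [0.2007, -0.5406, -0.3739, 0.6446, -0.6675, 0.2070]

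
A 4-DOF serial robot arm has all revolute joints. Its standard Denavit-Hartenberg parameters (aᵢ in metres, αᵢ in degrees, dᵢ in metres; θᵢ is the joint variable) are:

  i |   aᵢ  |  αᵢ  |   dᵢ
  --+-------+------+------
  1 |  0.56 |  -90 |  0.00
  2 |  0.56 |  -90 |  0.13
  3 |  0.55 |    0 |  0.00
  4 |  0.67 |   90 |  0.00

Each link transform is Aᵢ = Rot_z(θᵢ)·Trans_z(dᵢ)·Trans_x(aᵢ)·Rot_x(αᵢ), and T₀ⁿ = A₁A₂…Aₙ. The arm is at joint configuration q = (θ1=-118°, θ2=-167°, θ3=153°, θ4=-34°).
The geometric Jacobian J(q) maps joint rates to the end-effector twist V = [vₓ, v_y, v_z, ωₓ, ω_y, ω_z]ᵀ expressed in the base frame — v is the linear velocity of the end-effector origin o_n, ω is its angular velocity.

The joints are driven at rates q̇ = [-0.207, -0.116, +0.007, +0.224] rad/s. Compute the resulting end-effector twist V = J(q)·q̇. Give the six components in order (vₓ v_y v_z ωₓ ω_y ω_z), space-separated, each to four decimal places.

o_n = [-1.0026, -0.3824, -0.0573]
J₁: ẑ×o_n = [0.3824, -1.0026, 0.0000], ω = ẑ
J2: z=[0.8829, -0.4695, 0.0000] o=[-0.2629, -0.4945, 0.0000] → [0.0269, 0.0506, -0.2483, 0.8829, -0.4695, 0.0000]
J3: z=[-0.1056, -0.1986, 0.9744] o=[0.1080, -0.0737, 0.1260] → [0.3372, -1.1015, -0.1880, -0.1056, -0.1986, 0.9744]
J4: z=[-0.1056, -0.1986, 0.9744] o=[-0.3366, -0.3781, 0.0157] → [0.0187, -0.6566, -0.1318, -0.1056, -0.1986, 0.9744]
V = J·q̇ = [-0.0757, 0.0469, -0.0020, -0.1268, 0.0086, 0.0181]

-0.0757 0.0469 -0.0020 -0.1268 0.0086 0.0181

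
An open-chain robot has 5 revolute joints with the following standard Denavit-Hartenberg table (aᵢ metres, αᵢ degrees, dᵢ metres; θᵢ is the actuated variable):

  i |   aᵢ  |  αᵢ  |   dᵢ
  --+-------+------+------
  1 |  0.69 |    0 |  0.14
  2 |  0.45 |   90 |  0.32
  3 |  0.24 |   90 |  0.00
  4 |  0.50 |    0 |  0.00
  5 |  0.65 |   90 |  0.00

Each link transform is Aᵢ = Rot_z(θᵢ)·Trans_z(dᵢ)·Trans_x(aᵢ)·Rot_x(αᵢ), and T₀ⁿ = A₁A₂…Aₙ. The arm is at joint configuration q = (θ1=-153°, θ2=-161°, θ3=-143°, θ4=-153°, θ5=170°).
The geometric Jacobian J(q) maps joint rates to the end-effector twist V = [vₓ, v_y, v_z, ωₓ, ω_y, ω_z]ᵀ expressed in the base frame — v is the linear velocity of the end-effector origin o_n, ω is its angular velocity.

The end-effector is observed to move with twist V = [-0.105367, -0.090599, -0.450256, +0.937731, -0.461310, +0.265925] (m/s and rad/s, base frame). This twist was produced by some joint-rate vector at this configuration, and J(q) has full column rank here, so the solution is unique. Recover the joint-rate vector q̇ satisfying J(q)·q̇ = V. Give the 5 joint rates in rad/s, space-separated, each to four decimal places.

0.9050 -0.2150 0.9950 0.4310 -0.9620

o_n = [-0.5596, -0.2029, 0.2096]
J₁: ẑ×o_n = [0.2029, -0.5596, 0.0000], ω = ẑ
J2: z=[0.0000, 0.0000, 1.0000] o=[-0.6148, -0.3133, 0.1400] → [-0.1103, 0.0552, 0.0000, 0.0000, 0.0000, 1.0000]
J3: z=[0.7193, -0.6947, 0.0000] o=[-0.3022, 0.0104, 0.4600] → [0.1740, 0.1801, -0.3323, 0.7193, -0.6947, 0.0000]
J4: z=[-0.4181, -0.4329, 0.7986] o=[-0.4353, -0.1274, 0.3156] → [0.1062, -0.1436, -0.0222, -0.4181, -0.4329, 0.7986]
J5: z=[-0.4181, -0.4329, 0.7986] o=[-0.3515, 0.2862, 0.5837] → [0.5526, -0.3226, 0.1144, -0.4181, -0.4329, 0.7986]
q̇ = J⁺·V = [0.9050, -0.2150, 0.9950, 0.4310, -0.9620]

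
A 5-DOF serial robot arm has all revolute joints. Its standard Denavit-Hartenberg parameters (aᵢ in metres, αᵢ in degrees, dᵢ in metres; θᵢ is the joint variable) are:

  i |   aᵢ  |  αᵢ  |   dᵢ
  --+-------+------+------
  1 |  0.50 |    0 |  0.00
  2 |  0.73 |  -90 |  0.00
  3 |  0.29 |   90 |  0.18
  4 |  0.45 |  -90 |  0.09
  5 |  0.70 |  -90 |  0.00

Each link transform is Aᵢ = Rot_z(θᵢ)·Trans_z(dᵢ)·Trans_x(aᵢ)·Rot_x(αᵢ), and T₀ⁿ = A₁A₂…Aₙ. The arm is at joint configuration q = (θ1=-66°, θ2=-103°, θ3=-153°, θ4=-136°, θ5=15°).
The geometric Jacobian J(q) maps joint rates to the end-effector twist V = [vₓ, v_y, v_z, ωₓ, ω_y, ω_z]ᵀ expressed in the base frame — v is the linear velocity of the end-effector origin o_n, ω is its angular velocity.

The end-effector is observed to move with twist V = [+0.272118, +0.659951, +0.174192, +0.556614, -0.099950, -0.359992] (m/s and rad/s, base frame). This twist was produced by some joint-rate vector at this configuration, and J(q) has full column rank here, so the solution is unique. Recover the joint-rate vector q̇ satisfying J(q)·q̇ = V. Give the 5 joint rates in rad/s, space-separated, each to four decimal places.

0.0760 -0.5150 0.7280 0.1690 0.7280

o_n = [-1.1237, -0.1012, -0.1549]
J₁: ẑ×o_n = [0.1012, -1.1237, 0.0000], ω = ẑ
J2: z=[0.0000, 0.0000, 1.0000] o=[0.2034, -0.4568, 0.0000] → [-0.3556, -1.3270, 0.0000, 0.0000, 0.0000, 1.0000]
J3: z=[0.1908, -0.9816, 0.0000] o=[-0.5132, -0.5961, 0.0000] → [0.1520, 0.0296, -0.5048, 0.1908, -0.9816, 0.0000]
J4: z=[0.4456, 0.0866, -0.8910] o=[-0.2252, -0.7235, 0.1317] → [0.5296, 0.9282, 0.3552, 0.4456, 0.0866, -0.8910]
J5: z=[0.4703, 0.8242, 0.3154] o=[-0.5279, -0.4638, -0.0955] → [-0.1633, -0.1600, 0.6616, 0.4703, 0.8242, 0.3154]
q̇ = J⁺·V = [0.0760, -0.5150, 0.7280, 0.1690, 0.7280]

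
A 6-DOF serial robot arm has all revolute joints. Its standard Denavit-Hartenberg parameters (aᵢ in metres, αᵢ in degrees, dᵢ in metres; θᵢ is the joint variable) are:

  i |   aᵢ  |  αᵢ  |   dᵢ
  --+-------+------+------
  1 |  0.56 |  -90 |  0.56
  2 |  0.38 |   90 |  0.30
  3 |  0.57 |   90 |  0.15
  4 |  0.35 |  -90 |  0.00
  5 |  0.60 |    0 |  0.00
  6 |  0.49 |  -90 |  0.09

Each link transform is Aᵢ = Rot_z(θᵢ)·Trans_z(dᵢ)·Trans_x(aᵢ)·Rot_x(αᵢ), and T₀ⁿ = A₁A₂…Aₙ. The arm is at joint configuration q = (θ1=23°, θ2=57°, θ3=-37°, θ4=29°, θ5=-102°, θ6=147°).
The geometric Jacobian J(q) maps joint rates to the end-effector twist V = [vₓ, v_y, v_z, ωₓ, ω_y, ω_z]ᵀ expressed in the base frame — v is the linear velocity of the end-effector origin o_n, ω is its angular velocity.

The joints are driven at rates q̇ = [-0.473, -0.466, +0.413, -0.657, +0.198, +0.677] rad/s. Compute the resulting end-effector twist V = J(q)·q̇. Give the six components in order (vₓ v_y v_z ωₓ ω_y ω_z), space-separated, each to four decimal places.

0.1266 -0.2488 -0.2153 0.8153 0.6872 0.1213

o_n = [1.6341, 0.1399, -0.0493]
J₁: ẑ×o_n = [-0.1399, 1.6341, 0.0000], ω = ẑ
J2: z=[-0.3907, 0.9205, 0.0000] o=[0.5155, 0.2188, 0.5600] → [-0.5609, -0.2381, -0.9989, -0.3907, 0.9205, 0.0000]
J3: z=[0.7720, 0.3277, 0.5446] o=[0.5888, 0.5758, 0.2413] → [0.1422, 0.7937, -0.6791, 0.7720, 0.3277, 0.5446]
J4: z=[0.0103, -0.8632, 0.5047] o=[1.0668, 0.4061, -0.0588] → [0.1262, 0.2862, 0.4870, 0.0103, -0.8632, 0.5047]
J5: z=[0.3671, 0.4728, 0.8011] o=[1.3924, 0.3441, -0.1714] → [0.2213, 0.1489, -0.1893, 0.3671, 0.4728, 0.8011]
J6: z=[0.3671, 0.4728, 0.8011] o=[1.2824, -0.1404, 0.1650] → [-0.3259, 0.3604, -0.0634, 0.3671, 0.4728, 0.8011]
V = J·q̇ = [0.1266, -0.2488, -0.2153, 0.8153, 0.6872, 0.1213]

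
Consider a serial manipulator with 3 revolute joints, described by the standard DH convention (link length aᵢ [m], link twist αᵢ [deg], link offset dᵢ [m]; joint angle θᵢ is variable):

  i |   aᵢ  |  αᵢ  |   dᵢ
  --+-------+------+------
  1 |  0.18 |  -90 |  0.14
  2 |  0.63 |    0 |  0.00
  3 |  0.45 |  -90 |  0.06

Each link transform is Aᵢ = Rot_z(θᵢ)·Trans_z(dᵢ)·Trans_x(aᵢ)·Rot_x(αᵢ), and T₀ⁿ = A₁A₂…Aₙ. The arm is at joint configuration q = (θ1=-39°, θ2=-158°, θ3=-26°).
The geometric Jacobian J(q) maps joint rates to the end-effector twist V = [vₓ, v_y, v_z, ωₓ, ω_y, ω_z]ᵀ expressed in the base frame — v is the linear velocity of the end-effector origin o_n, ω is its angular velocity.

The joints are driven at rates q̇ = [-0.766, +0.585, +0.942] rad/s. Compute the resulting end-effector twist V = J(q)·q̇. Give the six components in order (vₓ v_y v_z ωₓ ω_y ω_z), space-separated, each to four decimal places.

o_n = [-0.6252, 0.5835, 0.3446]
J₁: ẑ×o_n = [-0.5835, -0.6252, 0.0000], ω = ẑ
J2: z=[0.6293, 0.7771, 0.0000] o=[0.1399, -0.1133, 0.1400] → [0.1590, -0.1288, 1.0330, 0.6293, 0.7771, 0.0000]
J3: z=[0.6293, 0.7771, 0.0000] o=[-0.3141, 0.2543, 0.3760] → [-0.0244, 0.0198, 0.4489, 0.6293, 0.7771, 0.0000]
V = J·q̇ = [0.5170, 0.4222, 1.0272, 0.9610, 1.1867, -0.7660]

0.5170 0.4222 1.0272 0.9610 1.1867 -0.7660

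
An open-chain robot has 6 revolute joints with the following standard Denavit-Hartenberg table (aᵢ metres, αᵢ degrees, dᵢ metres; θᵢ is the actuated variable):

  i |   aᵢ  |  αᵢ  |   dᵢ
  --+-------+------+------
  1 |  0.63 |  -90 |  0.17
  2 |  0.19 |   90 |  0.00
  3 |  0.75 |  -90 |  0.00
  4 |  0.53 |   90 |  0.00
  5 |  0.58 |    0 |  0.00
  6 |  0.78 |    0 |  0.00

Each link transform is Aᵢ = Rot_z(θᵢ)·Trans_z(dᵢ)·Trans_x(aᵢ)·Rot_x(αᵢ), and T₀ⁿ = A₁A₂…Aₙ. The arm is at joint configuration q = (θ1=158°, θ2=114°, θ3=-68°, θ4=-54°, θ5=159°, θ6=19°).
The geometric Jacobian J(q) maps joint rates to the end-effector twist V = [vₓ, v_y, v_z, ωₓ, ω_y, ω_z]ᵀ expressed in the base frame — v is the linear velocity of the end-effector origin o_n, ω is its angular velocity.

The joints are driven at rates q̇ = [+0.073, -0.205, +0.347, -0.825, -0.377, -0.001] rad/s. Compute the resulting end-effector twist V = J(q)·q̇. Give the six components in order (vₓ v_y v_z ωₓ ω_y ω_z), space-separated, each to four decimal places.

o_n = [0.2181, 0.1020, -0.0400]
J₁: ẑ×o_n = [-0.1020, 0.2181, 0.0000], ω = ẑ
J2: z=[-0.3746, -0.9272, 0.0000] o=[-0.5841, 0.2360, 0.1700] → [0.1947, -0.0787, 0.7940, -0.3746, -0.9272, 0.0000]
J3: z=[-0.8470, 0.3422, -0.4067] o=[-0.5125, 0.2071, -0.0036] → [-0.0552, -0.3280, -0.1610, -0.8470, 0.3422, -0.4067]
J4: z=[0.2093, -0.4886, -0.8470] o=[-0.1460, 0.8090, -0.2602] → [-0.7065, -0.3545, 0.0299, 0.2093, -0.4886, -0.8470]
J5: z=[-0.8932, -0.4482, 0.0378] o=[-0.3570, 1.2058, -0.5412] → [-0.1829, 0.4695, 1.2436, -0.8932, -0.4482, 0.0378]
J6: z=[-0.8932, -0.4482, 0.0378] o=[-0.0979, 0.6988, -0.4302] → [-0.1523, 0.3605, 0.6747, -0.8932, -0.4482, 0.0378]
V = J·q̇ = [0.5855, 0.0334, -0.7128, -0.0522, 0.8813, 0.6164]

0.5855 0.0334 -0.7128 -0.0522 0.8813 0.6164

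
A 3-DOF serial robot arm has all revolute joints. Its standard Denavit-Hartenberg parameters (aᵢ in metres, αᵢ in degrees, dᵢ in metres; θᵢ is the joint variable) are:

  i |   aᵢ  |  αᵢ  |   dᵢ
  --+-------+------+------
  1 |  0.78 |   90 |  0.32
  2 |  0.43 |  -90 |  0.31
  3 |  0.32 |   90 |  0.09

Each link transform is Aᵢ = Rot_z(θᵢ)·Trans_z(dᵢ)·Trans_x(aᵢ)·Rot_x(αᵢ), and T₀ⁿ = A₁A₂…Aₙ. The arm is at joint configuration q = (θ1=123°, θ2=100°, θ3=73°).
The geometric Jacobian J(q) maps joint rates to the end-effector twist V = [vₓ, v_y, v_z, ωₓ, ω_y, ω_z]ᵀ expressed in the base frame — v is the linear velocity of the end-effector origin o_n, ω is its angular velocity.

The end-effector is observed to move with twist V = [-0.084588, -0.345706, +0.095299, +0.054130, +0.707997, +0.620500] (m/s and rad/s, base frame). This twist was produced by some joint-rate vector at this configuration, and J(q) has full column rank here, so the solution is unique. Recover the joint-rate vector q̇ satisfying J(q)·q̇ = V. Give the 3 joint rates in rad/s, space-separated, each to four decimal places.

o_n = [-0.3237, 0.5058, 0.8200]
J₁: ẑ×o_n = [-0.5058, -0.3237, 0.0000], ω = ẑ
J2: z=[0.8387, 0.5446, 0.0000] o=[-0.4248, 0.6542, 0.3200] → [0.2723, -0.4193, -0.1795, 0.8387, 0.5446, 0.0000]
J3: z=[0.5364, -0.8259, -0.1736] o=[-0.1242, 0.7604, 0.7435] → [-0.1074, -0.0064, -0.3014, 0.5364, -0.8259, -0.1736]
q̇ = J⁺·V = [0.5210, 0.4310, -0.5730]

0.5210 0.4310 -0.5730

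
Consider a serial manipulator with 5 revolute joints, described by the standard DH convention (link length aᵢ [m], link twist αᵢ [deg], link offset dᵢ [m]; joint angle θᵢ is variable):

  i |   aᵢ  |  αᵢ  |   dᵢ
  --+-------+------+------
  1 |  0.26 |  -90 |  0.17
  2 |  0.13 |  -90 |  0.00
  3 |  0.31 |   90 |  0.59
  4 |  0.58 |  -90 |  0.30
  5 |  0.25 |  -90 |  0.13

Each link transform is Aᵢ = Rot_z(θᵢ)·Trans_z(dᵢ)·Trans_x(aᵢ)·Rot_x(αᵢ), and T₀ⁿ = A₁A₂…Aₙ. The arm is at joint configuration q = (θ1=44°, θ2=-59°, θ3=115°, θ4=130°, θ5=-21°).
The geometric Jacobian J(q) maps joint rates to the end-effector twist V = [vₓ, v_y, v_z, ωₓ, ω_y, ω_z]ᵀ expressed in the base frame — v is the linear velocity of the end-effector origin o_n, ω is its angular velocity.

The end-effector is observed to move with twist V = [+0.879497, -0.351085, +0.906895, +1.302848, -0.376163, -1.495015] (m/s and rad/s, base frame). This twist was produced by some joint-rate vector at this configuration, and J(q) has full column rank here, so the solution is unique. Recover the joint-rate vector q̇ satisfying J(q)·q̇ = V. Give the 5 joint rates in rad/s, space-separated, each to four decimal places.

o_n = [1.0291, 1.1585, 0.1155]
J₁: ẑ×o_n = [-1.1585, 1.0291, 0.0000], ω = ẑ
J2: z=[-0.6947, 0.7193, 0.0000] o=[0.1870, 0.1806, 0.1700] → [-0.0392, -0.0378, -1.2850, -0.6947, 0.7193, 0.0000]
J3: z=[0.6166, 0.5954, -0.5150] o=[0.2352, 0.2271, 0.2814] → [0.3809, -0.3066, 0.1016, 0.6166, 0.5954, -0.5150]
J4: z=[0.6294, 0.0202, 0.7769] o=[0.7456, 0.3295, -0.1347] → [-0.6390, 0.0627, 0.5160, 0.6294, 0.0202, 0.7769]
J5: z=[-0.7587, 0.2325, 0.6086] o=[1.0320, 0.8995, 0.0045] → [-0.1318, 0.0824, -0.1958, -0.7587, 0.2325, 0.6086]
q̇ = J⁺·V = [-0.0460, -0.7540, 0.6880, -0.6320, -0.9920]

-0.0460 -0.7540 0.6880 -0.6320 -0.9920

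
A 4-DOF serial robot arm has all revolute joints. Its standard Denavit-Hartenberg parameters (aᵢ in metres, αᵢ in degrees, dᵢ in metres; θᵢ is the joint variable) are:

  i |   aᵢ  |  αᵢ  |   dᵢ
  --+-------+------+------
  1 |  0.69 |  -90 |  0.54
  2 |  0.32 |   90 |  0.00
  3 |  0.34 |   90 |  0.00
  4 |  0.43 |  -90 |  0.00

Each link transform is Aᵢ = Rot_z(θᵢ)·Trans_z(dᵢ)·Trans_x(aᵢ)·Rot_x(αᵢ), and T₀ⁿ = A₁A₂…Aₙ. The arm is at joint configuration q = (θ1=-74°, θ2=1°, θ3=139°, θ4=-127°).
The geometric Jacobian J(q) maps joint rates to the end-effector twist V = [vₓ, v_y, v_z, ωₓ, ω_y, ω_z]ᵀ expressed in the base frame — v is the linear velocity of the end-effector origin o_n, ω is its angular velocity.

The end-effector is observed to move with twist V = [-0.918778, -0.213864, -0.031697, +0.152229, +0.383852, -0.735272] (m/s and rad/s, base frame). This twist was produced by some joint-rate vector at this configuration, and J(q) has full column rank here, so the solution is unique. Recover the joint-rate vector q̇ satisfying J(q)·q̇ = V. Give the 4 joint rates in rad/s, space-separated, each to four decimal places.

-0.8710 0.6310 0.1300 -0.5020

o_n = [0.3111, -0.8915, 0.1921]
J₁: ẑ×o_n = [0.8915, 0.3111, -0.0000], ω = ẑ
J2: z=[0.9613, 0.2756, 0.0000] o=[0.1902, -0.6633, 0.5400] → [-0.0959, 0.3344, -0.2527, 0.9613, 0.2756, 0.0000]
J3: z=[0.0048, -0.0168, 0.9998] o=[0.2784, -0.9708, 0.5344] → [-0.0736, 0.0343, 0.0009, 0.0048, -0.0168, 0.9998]
J4: z=[0.9063, -0.4225, -0.0114] o=[0.4221, -0.6627, 0.5389] → [0.1439, 0.3155, -0.2542, 0.9063, -0.4225, -0.0114]
q̇ = J⁺·V = [-0.8710, 0.6310, 0.1300, -0.5020]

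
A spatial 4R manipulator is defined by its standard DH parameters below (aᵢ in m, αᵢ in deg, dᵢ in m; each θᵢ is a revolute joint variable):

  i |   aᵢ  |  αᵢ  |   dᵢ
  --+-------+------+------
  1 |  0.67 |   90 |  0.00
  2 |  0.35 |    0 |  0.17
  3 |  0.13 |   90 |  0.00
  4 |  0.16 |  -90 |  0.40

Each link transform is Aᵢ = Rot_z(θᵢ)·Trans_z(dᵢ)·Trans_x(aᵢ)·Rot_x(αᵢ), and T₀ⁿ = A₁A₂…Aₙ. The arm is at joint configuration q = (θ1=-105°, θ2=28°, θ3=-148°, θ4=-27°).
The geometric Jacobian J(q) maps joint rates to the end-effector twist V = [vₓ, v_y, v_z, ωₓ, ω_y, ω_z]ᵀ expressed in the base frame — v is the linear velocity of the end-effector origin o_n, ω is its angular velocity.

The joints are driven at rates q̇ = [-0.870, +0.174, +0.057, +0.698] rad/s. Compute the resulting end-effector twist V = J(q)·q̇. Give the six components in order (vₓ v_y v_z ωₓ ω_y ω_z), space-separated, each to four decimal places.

-0.4795 0.2634 -0.1016 -0.0667 0.6437 -0.5210

o_n = [-0.2225, -0.4542, 0.1283]
J₁: ẑ×o_n = [0.4542, -0.2225, 0.0000], ω = ẑ
J2: z=[-0.9659, 0.2588, 0.0000] o=[-0.1734, -0.6472, 0.0000] → [0.0332, 0.1239, -0.1737, -0.9659, 0.2588, 0.0000]
J3: z=[-0.9659, 0.2588, 0.0000] o=[-0.4176, -0.9017, 0.1643] → [-0.0093, -0.0348, -0.4827, -0.9659, 0.2588, 0.0000]
J4: z=[0.2241, 0.8365, 0.5000] o=[-0.4008, -0.8389, 0.0517] → [-0.1283, 0.0720, -0.0629, 0.2241, 0.8365, 0.5000]
V = J·q̇ = [-0.4795, 0.2634, -0.1016, -0.0667, 0.6437, -0.5210]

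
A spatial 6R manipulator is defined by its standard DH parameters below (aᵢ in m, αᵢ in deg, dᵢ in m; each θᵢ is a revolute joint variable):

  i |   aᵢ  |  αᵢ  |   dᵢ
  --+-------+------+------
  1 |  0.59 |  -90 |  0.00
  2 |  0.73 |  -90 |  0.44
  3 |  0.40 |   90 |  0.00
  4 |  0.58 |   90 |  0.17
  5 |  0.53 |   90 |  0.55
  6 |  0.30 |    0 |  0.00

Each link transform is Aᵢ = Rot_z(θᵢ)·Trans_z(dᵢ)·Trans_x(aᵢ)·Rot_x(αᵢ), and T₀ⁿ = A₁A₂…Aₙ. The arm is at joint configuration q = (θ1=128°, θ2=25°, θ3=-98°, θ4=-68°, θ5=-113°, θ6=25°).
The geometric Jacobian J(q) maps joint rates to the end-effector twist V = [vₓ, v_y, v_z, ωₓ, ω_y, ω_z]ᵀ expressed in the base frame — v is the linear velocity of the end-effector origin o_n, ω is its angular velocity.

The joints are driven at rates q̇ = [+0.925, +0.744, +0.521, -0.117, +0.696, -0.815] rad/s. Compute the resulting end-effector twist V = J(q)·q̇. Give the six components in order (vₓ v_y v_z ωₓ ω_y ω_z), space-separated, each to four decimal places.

o_n = [-1.5342, 1.3258, -0.0999]
J₁: ẑ×o_n = [-1.3258, -1.5342, 0.0000], ω = ẑ
J2: z=[-0.7880, -0.6157, 0.0000] o=[-0.3632, 0.4649, 0.0000] → [0.0615, -0.0787, -1.3992, -0.7880, -0.6157, 0.0000]
J3: z=[0.2602, -0.3330, -0.9063] o=[-1.1173, 0.7154, -0.3085] → [0.4837, 0.3235, 0.0200, 0.2602, -0.3330, -0.9063]
J4: z=[0.6622, -0.6215, 0.4185] o=[-1.3984, 0.4318, -0.2850] → [-0.4892, -0.1794, 0.5076, 0.6622, -0.6215, 0.4185]
J5: z=[0.5541, 0.7822, 0.2850] o=[-1.5784, 0.3511, 0.2863] → [-0.5799, 0.2266, 0.5054, 0.5541, 0.7822, 0.2850]
J6: z=[0.7231, -0.2826, -0.6303] o=[-1.4923, 1.0756, 0.0603] → [0.2029, 0.1423, 0.1690, 0.7231, -0.2826, -0.6303]
V = J·q̇ = [-1.4403, -1.2464, -0.8760, -0.7319, 0.2159, 1.1159]

-1.4403 -1.2464 -0.8760 -0.7319 0.2159 1.1159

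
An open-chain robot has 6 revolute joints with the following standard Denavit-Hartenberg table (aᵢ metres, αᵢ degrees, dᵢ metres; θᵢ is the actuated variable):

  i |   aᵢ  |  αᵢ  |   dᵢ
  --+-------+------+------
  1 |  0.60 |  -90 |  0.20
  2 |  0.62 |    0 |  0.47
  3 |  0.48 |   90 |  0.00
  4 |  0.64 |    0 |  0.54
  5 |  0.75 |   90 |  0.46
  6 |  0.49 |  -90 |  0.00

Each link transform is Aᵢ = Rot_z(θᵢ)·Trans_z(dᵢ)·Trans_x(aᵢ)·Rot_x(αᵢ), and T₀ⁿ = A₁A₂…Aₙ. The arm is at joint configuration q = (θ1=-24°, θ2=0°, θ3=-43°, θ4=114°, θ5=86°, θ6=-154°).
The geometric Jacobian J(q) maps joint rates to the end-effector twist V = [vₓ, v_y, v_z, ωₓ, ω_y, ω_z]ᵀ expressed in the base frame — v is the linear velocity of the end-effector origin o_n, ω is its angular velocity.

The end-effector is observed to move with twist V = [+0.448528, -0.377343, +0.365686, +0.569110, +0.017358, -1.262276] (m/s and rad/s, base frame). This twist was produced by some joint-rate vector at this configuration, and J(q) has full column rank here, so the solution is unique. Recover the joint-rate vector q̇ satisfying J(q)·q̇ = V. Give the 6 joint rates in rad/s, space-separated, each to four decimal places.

o_n = [0.9636, 0.6095, 0.7257]
J₁: ẑ×o_n = [-0.6095, 0.9636, 0.0000], ω = ẑ
J2: z=[0.4067, 0.9135, 0.0000] o=[0.5481, -0.2440, 0.2000] → [0.4802, -0.2138, -0.0324, 0.4067, 0.9135, 0.0000]
J3: z=[0.4067, 0.9135, 0.0000] o=[1.3057, -0.0669, 0.2000] → [0.4802, -0.2138, 0.5876, 0.4067, 0.9135, 0.0000]
J4: z=[-0.6230, 0.2774, 0.7314] o=[1.6264, -0.2096, 0.5274] → [-0.5441, -0.3612, -0.3265, -0.6230, 0.2774, 0.7314]
J5: z=[-0.6230, 0.2774, 0.7314] o=[1.3538, 0.5517, 0.7448] → [-0.0476, -0.2973, 0.0722, -0.6230, 0.2774, 0.7314]
J6: z=[0.1537, 0.9602, -0.2333] o=[0.4920, 0.6546, 0.6005] → [0.1096, -0.1292, -0.4598, 0.1537, 0.9602, -0.2333]
q̇ = J⁺·V = [-0.6070, -0.8050, 0.8550, 0.0160, -0.8450, 0.2100]

-0.6070 -0.8050 0.8550 0.0160 -0.8450 0.2100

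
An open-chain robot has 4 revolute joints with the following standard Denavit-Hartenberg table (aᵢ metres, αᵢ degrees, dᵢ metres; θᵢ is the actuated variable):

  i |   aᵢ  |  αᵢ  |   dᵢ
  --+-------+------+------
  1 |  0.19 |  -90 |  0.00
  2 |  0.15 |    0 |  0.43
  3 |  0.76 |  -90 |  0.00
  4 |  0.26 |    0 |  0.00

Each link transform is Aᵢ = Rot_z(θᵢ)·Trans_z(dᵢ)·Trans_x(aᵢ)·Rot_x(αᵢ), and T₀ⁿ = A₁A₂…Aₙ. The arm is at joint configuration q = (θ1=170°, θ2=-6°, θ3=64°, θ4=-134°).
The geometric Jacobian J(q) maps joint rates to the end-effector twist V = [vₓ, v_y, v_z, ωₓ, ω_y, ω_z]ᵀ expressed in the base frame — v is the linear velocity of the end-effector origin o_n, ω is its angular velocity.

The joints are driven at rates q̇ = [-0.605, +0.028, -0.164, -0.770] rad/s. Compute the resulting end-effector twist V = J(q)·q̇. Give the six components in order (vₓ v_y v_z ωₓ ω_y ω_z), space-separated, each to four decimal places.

-0.2667 0.5852 0.1597 -0.6195 0.2473 -0.1970

o_n = [-0.7435, -0.4954, -0.4757]
J₁: ẑ×o_n = [0.4954, -0.7435, 0.0000], ω = ẑ
J2: z=[-0.1736, -0.9848, 0.0000] o=[-0.1871, 0.0330, 0.0000] → [0.4684, -0.0826, -0.4562, -0.1736, -0.9848, 0.0000]
J3: z=[-0.1736, -0.9848, 0.0000] o=[-0.4087, -0.3646, 0.0157] → [0.4839, -0.0853, -0.3070, -0.1736, -0.9848, 0.0000]
J4: z=[0.8352, -0.1473, -0.5299] o=[-0.8053, -0.2946, -0.6288] → [-0.1290, -0.1607, -0.1586, 0.8352, -0.1473, -0.5299]
V = J·q̇ = [-0.2667, 0.5852, 0.1597, -0.6195, 0.2473, -0.1970]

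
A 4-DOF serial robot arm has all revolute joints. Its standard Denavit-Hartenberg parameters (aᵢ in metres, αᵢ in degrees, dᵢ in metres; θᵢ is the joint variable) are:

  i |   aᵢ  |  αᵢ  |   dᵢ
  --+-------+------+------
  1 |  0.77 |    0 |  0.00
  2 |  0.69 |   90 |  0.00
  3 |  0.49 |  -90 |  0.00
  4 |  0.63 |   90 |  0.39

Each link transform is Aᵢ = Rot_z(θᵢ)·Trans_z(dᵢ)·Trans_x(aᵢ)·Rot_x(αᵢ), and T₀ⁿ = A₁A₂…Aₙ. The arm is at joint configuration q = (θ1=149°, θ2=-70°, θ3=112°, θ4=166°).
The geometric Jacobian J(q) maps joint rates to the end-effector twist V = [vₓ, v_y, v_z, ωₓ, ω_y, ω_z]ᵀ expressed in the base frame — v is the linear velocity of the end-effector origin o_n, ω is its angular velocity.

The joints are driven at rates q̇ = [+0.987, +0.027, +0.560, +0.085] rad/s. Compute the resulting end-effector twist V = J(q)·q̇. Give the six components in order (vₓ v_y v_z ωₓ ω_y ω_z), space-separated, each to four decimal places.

-0.7135 -0.5938 -0.1891 0.5347 -0.1842 0.9822

o_n = [-0.7383, 0.7926, -0.2586]
J₁: ẑ×o_n = [-0.7926, -0.7383, 0.0000], ω = ẑ
J2: z=[0.0000, 0.0000, 1.0000] o=[-0.6600, 0.3966, 0.0000] → [-0.3960, -0.0783, 0.0000, 0.0000, 0.0000, 1.0000]
J3: z=[0.9816, -0.1908, 0.0000] o=[-0.5284, 1.0739, 0.0000] → [0.0493, 0.2538, -0.3162, 0.9816, -0.1908, 0.0000]
J4: z=[-0.1769, -0.9101, -0.3746] o=[-0.5634, 0.8937, 0.4543] → [0.6109, -0.0606, -0.1413, -0.1769, -0.9101, -0.3746]
V = J·q̇ = [-0.7135, -0.5938, -0.1891, 0.5347, -0.1842, 0.9822]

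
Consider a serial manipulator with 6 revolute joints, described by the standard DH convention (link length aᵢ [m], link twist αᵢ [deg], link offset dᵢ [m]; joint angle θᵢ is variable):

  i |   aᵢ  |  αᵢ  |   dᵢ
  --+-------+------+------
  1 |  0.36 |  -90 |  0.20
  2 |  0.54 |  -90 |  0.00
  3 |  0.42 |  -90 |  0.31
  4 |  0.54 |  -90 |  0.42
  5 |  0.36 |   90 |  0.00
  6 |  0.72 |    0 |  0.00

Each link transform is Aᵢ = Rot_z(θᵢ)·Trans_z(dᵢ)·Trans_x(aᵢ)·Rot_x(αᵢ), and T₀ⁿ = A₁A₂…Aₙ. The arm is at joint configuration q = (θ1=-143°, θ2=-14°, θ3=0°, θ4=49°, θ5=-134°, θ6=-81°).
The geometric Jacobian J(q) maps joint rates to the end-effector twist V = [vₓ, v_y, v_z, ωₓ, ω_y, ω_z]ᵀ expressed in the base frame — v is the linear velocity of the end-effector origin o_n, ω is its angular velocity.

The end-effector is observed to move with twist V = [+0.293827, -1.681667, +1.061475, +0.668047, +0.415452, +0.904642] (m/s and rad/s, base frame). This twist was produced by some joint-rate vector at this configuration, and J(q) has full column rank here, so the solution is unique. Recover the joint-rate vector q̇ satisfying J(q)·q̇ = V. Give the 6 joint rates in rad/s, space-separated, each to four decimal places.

o_n = [-2.1315, -0.6546, -0.0028]
J₁: ẑ×o_n = [0.6546, -2.1315, 0.0000], ω = ẑ
J2: z=[0.6018, -0.7986, 0.0000] o=[-0.2875, -0.2167, 0.2000] → [0.1620, 0.1220, -1.7362, 0.6018, -0.7986, 0.0000]
J3: z=[-0.1932, -0.1456, -0.9703] o=[-0.7060, -0.5320, 0.3306] → [-0.0704, 1.3188, -0.1839, -0.1932, -0.1456, -0.9703]
J4: z=[-0.6018, 0.7986, -0.0000] o=[-1.0913, -0.8224, 0.1315] → [-0.1072, -0.0808, 0.7297, -0.6018, 0.7986, -0.0000]
J5: z=[0.7116, 0.5362, 0.4540] o=[-1.5399, -0.6345, 0.6126] → [-0.3209, 0.1693, 0.3029, 0.7116, 0.5362, 0.4540]
J6: z=[0.6789, -0.3582, -0.6409] o=[-1.6050, -0.3593, 0.3898] → [-0.0486, 0.6039, -0.3890, 0.6789, -0.3582, -0.6409]
q̇ = J⁺·V = [0.9150, -0.8250, -0.1150, -0.4590, 0.6180, 0.6280]

0.9150 -0.8250 -0.1150 -0.4590 0.6180 0.6280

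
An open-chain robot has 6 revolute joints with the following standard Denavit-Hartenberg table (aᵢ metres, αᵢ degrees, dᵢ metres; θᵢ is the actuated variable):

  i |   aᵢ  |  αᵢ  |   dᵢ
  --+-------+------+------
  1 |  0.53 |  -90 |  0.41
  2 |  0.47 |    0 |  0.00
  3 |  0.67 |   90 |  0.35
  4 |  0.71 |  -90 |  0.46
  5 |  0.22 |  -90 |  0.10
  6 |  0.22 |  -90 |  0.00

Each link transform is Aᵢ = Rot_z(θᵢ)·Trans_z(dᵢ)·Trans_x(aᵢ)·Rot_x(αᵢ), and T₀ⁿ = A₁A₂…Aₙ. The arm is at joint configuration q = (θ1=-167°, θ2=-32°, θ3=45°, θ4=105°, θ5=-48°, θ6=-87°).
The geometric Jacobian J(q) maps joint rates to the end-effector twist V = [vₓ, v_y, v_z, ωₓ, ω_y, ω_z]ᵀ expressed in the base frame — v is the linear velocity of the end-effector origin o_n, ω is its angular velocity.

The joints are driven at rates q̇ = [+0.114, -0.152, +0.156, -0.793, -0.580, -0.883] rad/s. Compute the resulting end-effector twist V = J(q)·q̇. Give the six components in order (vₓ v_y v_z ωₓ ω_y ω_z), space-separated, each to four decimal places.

o_n = [-0.9257, -1.3454, 1.2440]
J₁: ẑ×o_n = [1.3454, -0.9257, 0.0000], ω = ẑ
J2: z=[0.2250, -0.9744, 0.0000] o=[-0.5164, -0.1192, 0.4100] → [-0.8126, -0.1876, -0.6746, 0.2250, -0.9744, 0.0000]
J3: z=[0.2250, -0.9744, 0.0000] o=[-0.9048, -0.2089, 0.6591] → [-0.5700, -0.1316, -0.2760, 0.2250, -0.9744, 0.0000]
J4: z=[-0.2192, -0.0506, 0.9744] o=[-1.4621, -0.6968, 0.5083] → [0.5948, 0.6840, 0.1693, -0.2192, -0.0506, 0.9744]
J5: z=[0.8588, 0.4639, 0.2173] o=[-1.2342, -1.3480, 0.9979] → [0.1136, -0.1443, -0.1409, 0.8588, 0.4639, 0.2173]
J6: z=[0.4907, -0.6234, -0.6087] o=[-1.1160, -1.4401, 1.1875] → [0.0224, -0.1436, 0.1651, 0.4907, -0.6234, -0.6087]
V = J·q̇ = [-0.3693, -0.4294, -0.1389, -0.7567, 0.3176, -0.2472]

-0.3693 -0.4294 -0.1389 -0.7567 0.3176 -0.2472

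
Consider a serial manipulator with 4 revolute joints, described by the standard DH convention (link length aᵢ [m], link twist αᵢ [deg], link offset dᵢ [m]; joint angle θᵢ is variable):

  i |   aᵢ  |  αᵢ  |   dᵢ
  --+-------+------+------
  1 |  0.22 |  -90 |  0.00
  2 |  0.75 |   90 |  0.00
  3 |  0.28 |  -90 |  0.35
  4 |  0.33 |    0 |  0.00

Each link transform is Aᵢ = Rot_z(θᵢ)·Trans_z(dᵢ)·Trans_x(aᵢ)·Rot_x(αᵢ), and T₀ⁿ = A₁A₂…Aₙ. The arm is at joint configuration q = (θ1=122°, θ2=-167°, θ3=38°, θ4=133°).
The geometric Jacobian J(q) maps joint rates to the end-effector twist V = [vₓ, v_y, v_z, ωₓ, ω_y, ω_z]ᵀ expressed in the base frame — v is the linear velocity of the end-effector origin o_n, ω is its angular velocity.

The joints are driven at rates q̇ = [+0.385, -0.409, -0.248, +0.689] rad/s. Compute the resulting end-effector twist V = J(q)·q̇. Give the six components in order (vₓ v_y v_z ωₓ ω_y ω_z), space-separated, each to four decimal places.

0.2622 0.2133 -0.5048 -0.3622 0.3268 0.5312

o_n = [0.2773, -0.5076, 0.0726]
J₁: ẑ×o_n = [0.5076, 0.2773, -0.0000], ω = ẑ
J2: z=[-0.8480, -0.5299, 0.0000] o=[-0.1166, 0.1866, 0.0000] → [-0.0385, 0.0616, 0.7974, -0.8480, -0.5299, 0.0000]
J3: z=[0.1192, -0.1908, -0.9744] o=[0.2707, -0.4332, 0.1687] → [-0.0542, 0.0050, -0.0076, 0.1192, -0.1908, -0.9744]
J4: z=[-0.9862, 0.0911, -0.1385] o=[0.2801, -0.7736, -0.1227] → [0.0546, 0.1930, -0.2621, -0.9862, 0.0911, -0.1385]
V = J·q̇ = [0.2622, 0.2133, -0.5048, -0.3622, 0.3268, 0.5312]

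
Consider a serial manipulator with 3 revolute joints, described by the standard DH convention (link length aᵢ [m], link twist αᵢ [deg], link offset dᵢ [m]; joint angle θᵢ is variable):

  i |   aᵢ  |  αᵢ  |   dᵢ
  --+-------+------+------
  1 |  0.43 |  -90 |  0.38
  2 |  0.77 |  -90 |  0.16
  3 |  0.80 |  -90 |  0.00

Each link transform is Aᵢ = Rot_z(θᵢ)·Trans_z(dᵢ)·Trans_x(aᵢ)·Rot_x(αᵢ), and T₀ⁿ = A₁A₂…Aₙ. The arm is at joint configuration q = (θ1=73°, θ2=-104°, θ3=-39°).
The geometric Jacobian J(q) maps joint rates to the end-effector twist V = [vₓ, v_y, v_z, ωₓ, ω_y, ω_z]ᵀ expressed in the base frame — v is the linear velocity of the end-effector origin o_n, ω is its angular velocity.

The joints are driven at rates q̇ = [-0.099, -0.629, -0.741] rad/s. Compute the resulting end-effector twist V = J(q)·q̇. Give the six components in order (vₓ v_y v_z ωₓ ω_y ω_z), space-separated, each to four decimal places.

o_n = [-0.6072, 0.2832, 1.7304]
J₁: ẑ×o_n = [-0.2832, -0.6072, 0.0000], ω = ẑ
J2: z=[-0.9563, 0.2924, 0.0000] o=[0.1257, 0.4112, 0.3800] → [0.3948, 1.2914, 0.3367, -0.9563, 0.2924, 0.0000]
J3: z=[0.2837, 0.9279, 0.2419] o=[-0.0818, 0.2799, 1.1271] → [0.5589, -0.2982, 0.4885, 0.2837, 0.9279, 0.2419]
V = J·q̇ = [-0.6345, -0.5312, -0.5738, 0.3913, -0.8715, -0.2783]

-0.6345 -0.5312 -0.5738 0.3913 -0.8715 -0.2783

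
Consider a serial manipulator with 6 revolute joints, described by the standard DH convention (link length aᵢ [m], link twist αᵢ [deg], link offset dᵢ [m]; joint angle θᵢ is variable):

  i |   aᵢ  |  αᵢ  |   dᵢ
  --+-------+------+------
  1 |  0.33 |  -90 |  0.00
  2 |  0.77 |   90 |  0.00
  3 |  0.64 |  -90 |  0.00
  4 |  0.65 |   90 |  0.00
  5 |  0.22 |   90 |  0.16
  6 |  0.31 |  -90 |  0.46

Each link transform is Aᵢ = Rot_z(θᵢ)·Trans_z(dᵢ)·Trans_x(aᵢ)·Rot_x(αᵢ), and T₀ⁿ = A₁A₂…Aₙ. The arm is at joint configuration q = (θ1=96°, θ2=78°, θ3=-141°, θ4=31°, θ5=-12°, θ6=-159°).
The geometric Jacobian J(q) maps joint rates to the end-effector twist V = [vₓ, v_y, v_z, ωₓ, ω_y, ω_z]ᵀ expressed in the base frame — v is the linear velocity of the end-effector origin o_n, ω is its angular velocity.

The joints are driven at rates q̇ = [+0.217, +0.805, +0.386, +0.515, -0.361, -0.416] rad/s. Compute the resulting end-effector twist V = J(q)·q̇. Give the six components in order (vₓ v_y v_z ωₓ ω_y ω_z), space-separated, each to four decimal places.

0.2944 0.3961 -0.1202 -0.1758 0.1525 -0.4288

o_n = [0.3350, 0.0897, 0.2942]
J₁: ẑ×o_n = [-0.0897, 0.3350, 0.0000], ω = ẑ
J2: z=[-0.9945, -0.1045, 0.0000] o=[-0.0345, 0.3282, 0.0000] → [-0.0307, 0.2926, 0.2758, -0.9945, -0.1045, 0.0000]
J3: z=[-0.1022, 0.9728, 0.2079] o=[-0.0512, 0.4874, -0.7532] → [1.1015, 0.1874, -0.3351, -0.1022, 0.9728, 0.2079]
J4: z=[0.7592, 0.2114, -0.6156] o=[0.3601, 0.4267, -0.2667] → [-0.0889, -0.4103, -0.2505, 0.7592, 0.2114, -0.6156]
J5: z=[0.2434, 0.7850, 0.5697] o=[0.7525, 0.0481, 0.0873] → [0.1387, -0.2882, 0.3378, 0.2434, 0.7850, 0.5697]
J6: z=[-0.8681, -0.0857, 0.4889] o=[0.8866, 0.0387, 0.3237] → [-0.0224, -0.2953, -0.0915, -0.8681, -0.0857, 0.4889]
V = J·q̇ = [0.2944, 0.3961, -0.1202, -0.1758, 0.1525, -0.4288]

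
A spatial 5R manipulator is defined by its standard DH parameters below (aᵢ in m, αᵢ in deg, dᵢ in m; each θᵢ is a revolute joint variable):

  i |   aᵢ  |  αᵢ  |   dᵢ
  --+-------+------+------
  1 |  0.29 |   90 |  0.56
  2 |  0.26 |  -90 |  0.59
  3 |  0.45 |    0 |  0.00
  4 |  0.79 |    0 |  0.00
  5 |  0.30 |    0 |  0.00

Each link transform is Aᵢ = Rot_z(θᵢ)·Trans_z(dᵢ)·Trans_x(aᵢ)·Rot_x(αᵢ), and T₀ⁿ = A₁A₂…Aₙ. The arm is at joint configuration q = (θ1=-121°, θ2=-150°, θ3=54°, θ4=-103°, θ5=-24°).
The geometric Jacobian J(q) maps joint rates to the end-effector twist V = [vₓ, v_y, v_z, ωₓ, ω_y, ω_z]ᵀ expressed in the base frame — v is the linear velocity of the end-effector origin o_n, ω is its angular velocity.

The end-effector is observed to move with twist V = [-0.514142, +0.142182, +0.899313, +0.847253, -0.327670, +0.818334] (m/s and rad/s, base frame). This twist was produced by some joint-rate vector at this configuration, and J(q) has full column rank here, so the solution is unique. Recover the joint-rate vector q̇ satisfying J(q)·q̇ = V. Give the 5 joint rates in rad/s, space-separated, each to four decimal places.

o_n = [-0.5958, 1.1618, -0.0053]
J₁: ẑ×o_n = [-1.1618, -0.5958, 0.0000], ω = ẑ
J2: z=[-0.8572, 0.5150, 0.0000] o=[-0.1494, -0.2486, 0.5600] → [-0.2911, -0.4845, -0.9790, -0.8572, 0.5150, 0.0000]
J3: z=[-0.2575, -0.4286, -0.8660] o=[-0.5391, 0.2483, 0.4300] → [0.9777, -0.0630, -0.2595, -0.2575, -0.4286, -0.8660]
J4: z=[-0.2575, -0.4286, -0.8660] o=[-0.1091, 0.2571, 0.2977] → [0.9133, 0.3434, -0.4416, -0.2575, -0.4286, -0.8660]
J5: z=[-0.2575, -0.4286, -0.8660] o=[-0.3890, 0.9490, 0.0386] → [0.2031, 0.1678, -0.1434, -0.2575, -0.4286, -0.8660]
q̇ = J⁺·V = [0.5490, -0.8950, -0.2510, 0.1700, -0.2300]

0.5490 -0.8950 -0.2510 0.1700 -0.2300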